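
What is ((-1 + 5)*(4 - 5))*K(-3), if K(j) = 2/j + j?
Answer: 44/3 ≈ 14.667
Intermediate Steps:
K(j) = j + 2/j
((-1 + 5)*(4 - 5))*K(-3) = ((-1 + 5)*(4 - 5))*(-3 + 2/(-3)) = (4*(-1))*(-3 + 2*(-1/3)) = -4*(-3 - 2/3) = -4*(-11/3) = 44/3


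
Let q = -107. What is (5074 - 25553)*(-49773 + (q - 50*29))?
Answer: 1051187070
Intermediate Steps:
(5074 - 25553)*(-49773 + (q - 50*29)) = (5074 - 25553)*(-49773 + (-107 - 50*29)) = -20479*(-49773 + (-107 - 1450)) = -20479*(-49773 - 1557) = -20479*(-51330) = 1051187070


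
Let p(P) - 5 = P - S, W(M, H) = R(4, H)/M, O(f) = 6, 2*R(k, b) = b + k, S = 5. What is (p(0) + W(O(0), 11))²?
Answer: 25/16 ≈ 1.5625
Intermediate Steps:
R(k, b) = b/2 + k/2 (R(k, b) = (b + k)/2 = b/2 + k/2)
W(M, H) = (2 + H/2)/M (W(M, H) = (H/2 + (½)*4)/M = (H/2 + 2)/M = (2 + H/2)/M)
p(P) = P (p(P) = 5 + (P - 1*5) = 5 + (P - 5) = 5 + (-5 + P) = P)
(p(0) + W(O(0), 11))² = (0 + (½)*(4 + 11)/6)² = (0 + (½)*(⅙)*15)² = (0 + 5/4)² = (5/4)² = 25/16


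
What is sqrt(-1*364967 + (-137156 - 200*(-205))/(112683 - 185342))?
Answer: I*sqrt(1926774348066923)/72659 ≈ 604.12*I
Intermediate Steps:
sqrt(-1*364967 + (-137156 - 200*(-205))/(112683 - 185342)) = sqrt(-364967 + (-137156 + 41000)/(-72659)) = sqrt(-364967 - 96156*(-1/72659)) = sqrt(-364967 + 96156/72659) = sqrt(-26518041097/72659) = I*sqrt(1926774348066923)/72659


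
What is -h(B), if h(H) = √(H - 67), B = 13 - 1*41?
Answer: -I*√95 ≈ -9.7468*I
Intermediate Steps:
B = -28 (B = 13 - 41 = -28)
h(H) = √(-67 + H)
-h(B) = -√(-67 - 28) = -√(-95) = -I*√95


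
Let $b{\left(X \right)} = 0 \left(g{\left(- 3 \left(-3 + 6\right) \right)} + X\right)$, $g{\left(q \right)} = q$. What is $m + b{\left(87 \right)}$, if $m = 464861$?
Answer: $464861$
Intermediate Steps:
$b{\left(X \right)} = 0$ ($b{\left(X \right)} = 0 \left(- 3 \left(-3 + 6\right) + X\right) = 0 \left(\left(-3\right) 3 + X\right) = 0 \left(-9 + X\right) = 0$)
$m + b{\left(87 \right)} = 464861 + 0 = 464861$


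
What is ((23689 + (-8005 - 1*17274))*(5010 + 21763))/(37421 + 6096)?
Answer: -42569070/43517 ≈ -978.22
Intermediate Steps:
((23689 + (-8005 - 1*17274))*(5010 + 21763))/(37421 + 6096) = ((23689 + (-8005 - 17274))*26773)/43517 = ((23689 - 25279)*26773)*(1/43517) = -1590*26773*(1/43517) = -42569070*1/43517 = -42569070/43517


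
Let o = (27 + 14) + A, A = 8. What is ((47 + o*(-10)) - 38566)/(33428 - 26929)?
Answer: -39009/6499 ≈ -6.0023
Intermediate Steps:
o = 49 (o = (27 + 14) + 8 = 41 + 8 = 49)
((47 + o*(-10)) - 38566)/(33428 - 26929) = ((47 + 49*(-10)) - 38566)/(33428 - 26929) = ((47 - 490) - 38566)/6499 = (-443 - 38566)*(1/6499) = -39009*1/6499 = -39009/6499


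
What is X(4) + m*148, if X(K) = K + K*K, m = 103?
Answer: 15264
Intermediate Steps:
X(K) = K + K²
X(4) + m*148 = 4*(1 + 4) + 103*148 = 4*5 + 15244 = 20 + 15244 = 15264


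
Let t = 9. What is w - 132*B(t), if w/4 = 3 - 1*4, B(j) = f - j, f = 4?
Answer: 656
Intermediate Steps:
B(j) = 4 - j
w = -4 (w = 4*(3 - 1*4) = 4*(3 - 4) = 4*(-1) = -4)
w - 132*B(t) = -4 - 132*(4 - 1*9) = -4 - 132*(4 - 9) = -4 - 132*(-5) = -4 + 660 = 656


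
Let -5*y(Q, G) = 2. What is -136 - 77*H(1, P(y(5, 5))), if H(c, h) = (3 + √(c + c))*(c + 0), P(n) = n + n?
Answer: -367 - 77*√2 ≈ -475.89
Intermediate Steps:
y(Q, G) = -⅖ (y(Q, G) = -⅕*2 = -⅖)
P(n) = 2*n
H(c, h) = c*(3 + √2*√c) (H(c, h) = (3 + √(2*c))*c = (3 + √2*√c)*c = c*(3 + √2*√c))
-136 - 77*H(1, P(y(5, 5))) = -136 - 77*(3*1 + √2*1^(3/2)) = -136 - 77*(3 + √2*1) = -136 - 77*(3 + √2) = -136 + (-231 - 77*√2) = -367 - 77*√2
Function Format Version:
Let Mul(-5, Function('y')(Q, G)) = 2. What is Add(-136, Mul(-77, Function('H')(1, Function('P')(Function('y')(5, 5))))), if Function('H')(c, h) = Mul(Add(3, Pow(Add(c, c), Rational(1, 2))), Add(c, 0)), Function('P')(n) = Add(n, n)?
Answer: Add(-367, Mul(-77, Pow(2, Rational(1, 2)))) ≈ -475.89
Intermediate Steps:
Function('y')(Q, G) = Rational(-2, 5) (Function('y')(Q, G) = Mul(Rational(-1, 5), 2) = Rational(-2, 5))
Function('P')(n) = Mul(2, n)
Function('H')(c, h) = Mul(c, Add(3, Mul(Pow(2, Rational(1, 2)), Pow(c, Rational(1, 2))))) (Function('H')(c, h) = Mul(Add(3, Pow(Mul(2, c), Rational(1, 2))), c) = Mul(Add(3, Mul(Pow(2, Rational(1, 2)), Pow(c, Rational(1, 2)))), c) = Mul(c, Add(3, Mul(Pow(2, Rational(1, 2)), Pow(c, Rational(1, 2))))))
Add(-136, Mul(-77, Function('H')(1, Function('P')(Function('y')(5, 5))))) = Add(-136, Mul(-77, Add(Mul(3, 1), Mul(Pow(2, Rational(1, 2)), Pow(1, Rational(3, 2)))))) = Add(-136, Mul(-77, Add(3, Mul(Pow(2, Rational(1, 2)), 1)))) = Add(-136, Mul(-77, Add(3, Pow(2, Rational(1, 2))))) = Add(-136, Add(-231, Mul(-77, Pow(2, Rational(1, 2))))) = Add(-367, Mul(-77, Pow(2, Rational(1, 2))))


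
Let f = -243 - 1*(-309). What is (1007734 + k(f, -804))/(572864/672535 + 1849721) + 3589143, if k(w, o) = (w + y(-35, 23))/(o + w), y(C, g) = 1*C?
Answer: 3295099306046584313501/918073981972062 ≈ 3.5891e+6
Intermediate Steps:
f = 66 (f = -243 + 309 = 66)
y(C, g) = C
k(w, o) = (-35 + w)/(o + w) (k(w, o) = (w - 35)/(o + w) = (-35 + w)/(o + w))
(1007734 + k(f, -804))/(572864/672535 + 1849721) + 3589143 = (1007734 + (-35 + 66)/(-804 + 66))/(572864/672535 + 1849721) + 3589143 = (1007734 + 31/(-738))/(572864*(1/672535) + 1849721) + 3589143 = (1007734 - 1/738*31)/(572864/672535 + 1849721) + 3589143 = (1007734 - 31/738)/(1244002685599/672535) + 3589143 = (743707661/738)*(672535/1244002685599) + 3589143 = 500169431790635/918073981972062 + 3589143 = 3295099306046584313501/918073981972062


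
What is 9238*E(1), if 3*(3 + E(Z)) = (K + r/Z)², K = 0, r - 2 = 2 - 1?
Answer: 0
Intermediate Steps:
r = 3 (r = 2 + (2 - 1) = 2 + 1 = 3)
E(Z) = -3 + 3/Z² (E(Z) = -3 + (0 + 3/Z)²/3 = -3 + (3/Z)²/3 = -3 + (9/Z²)/3 = -3 + 3/Z²)
9238*E(1) = 9238*(-3 + 3/1²) = 9238*(-3 + 3*1) = 9238*(-3 + 3) = 9238*0 = 0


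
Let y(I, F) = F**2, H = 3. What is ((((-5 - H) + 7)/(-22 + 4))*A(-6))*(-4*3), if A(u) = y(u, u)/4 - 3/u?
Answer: -19/3 ≈ -6.3333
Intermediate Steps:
A(u) = -3/u + u**2/4 (A(u) = u**2/4 - 3/u = -3/u + u**2/4)
((((-5 - H) + 7)/(-22 + 4))*A(-6))*(-4*3) = ((((-5 - 1*3) + 7)/(-22 + 4))*((1/4)*(-12 + (-6)**3)/(-6)))*(-4*3) = ((((-5 - 3) + 7)/(-18))*((1/4)*(-1/6)*(-12 - 216)))*(-12) = (((-8 + 7)*(-1/18))*((1/4)*(-1/6)*(-228)))*(-12) = (-1*(-1/18)*(19/2))*(-12) = ((1/18)*(19/2))*(-12) = (19/36)*(-12) = -19/3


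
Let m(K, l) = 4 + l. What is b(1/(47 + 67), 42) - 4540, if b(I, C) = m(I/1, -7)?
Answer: -4543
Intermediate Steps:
b(I, C) = -3 (b(I, C) = 4 - 7 = -3)
b(1/(47 + 67), 42) - 4540 = -3 - 4540 = -4543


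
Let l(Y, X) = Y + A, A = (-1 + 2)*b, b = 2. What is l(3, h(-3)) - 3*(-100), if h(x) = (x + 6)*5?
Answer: 305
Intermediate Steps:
h(x) = 30 + 5*x (h(x) = (6 + x)*5 = 30 + 5*x)
A = 2 (A = (-1 + 2)*2 = 1*2 = 2)
l(Y, X) = 2 + Y (l(Y, X) = Y + 2 = 2 + Y)
l(3, h(-3)) - 3*(-100) = (2 + 3) - 3*(-100) = 5 + 300 = 305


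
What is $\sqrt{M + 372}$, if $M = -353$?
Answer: $\sqrt{19} \approx 4.3589$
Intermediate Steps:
$\sqrt{M + 372} = \sqrt{-353 + 372} = \sqrt{19}$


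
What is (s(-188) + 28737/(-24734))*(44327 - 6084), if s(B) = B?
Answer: -178928633147/24734 ≈ -7.2341e+6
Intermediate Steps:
(s(-188) + 28737/(-24734))*(44327 - 6084) = (-188 + 28737/(-24734))*(44327 - 6084) = (-188 + 28737*(-1/24734))*38243 = (-188 - 28737/24734)*38243 = -4678729/24734*38243 = -178928633147/24734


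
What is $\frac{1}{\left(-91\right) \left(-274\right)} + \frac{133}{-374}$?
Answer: $- \frac{828962}{2331329} \approx -0.35557$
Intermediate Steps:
$\frac{1}{\left(-91\right) \left(-274\right)} + \frac{133}{-374} = \left(- \frac{1}{91}\right) \left(- \frac{1}{274}\right) + 133 \left(- \frac{1}{374}\right) = \frac{1}{24934} - \frac{133}{374} = - \frac{828962}{2331329}$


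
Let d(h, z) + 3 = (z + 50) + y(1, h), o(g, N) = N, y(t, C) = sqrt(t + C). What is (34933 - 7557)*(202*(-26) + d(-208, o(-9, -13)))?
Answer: -142847968 + 82128*I*sqrt(23) ≈ -1.4285e+8 + 3.9387e+5*I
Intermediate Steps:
y(t, C) = sqrt(C + t)
d(h, z) = 47 + z + sqrt(1 + h) (d(h, z) = -3 + ((z + 50) + sqrt(h + 1)) = -3 + ((50 + z) + sqrt(1 + h)) = -3 + (50 + z + sqrt(1 + h)) = 47 + z + sqrt(1 + h))
(34933 - 7557)*(202*(-26) + d(-208, o(-9, -13))) = (34933 - 7557)*(202*(-26) + (47 - 13 + sqrt(1 - 208))) = 27376*(-5252 + (47 - 13 + sqrt(-207))) = 27376*(-5252 + (47 - 13 + 3*I*sqrt(23))) = 27376*(-5252 + (34 + 3*I*sqrt(23))) = 27376*(-5218 + 3*I*sqrt(23)) = -142847968 + 82128*I*sqrt(23)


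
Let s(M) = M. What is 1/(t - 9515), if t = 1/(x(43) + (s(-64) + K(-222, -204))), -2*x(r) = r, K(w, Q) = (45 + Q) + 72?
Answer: -345/3282677 ≈ -0.00010510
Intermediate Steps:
K(w, Q) = 117 + Q
x(r) = -r/2
t = -2/345 (t = 1/(-1/2*43 + (-64 + (117 - 204))) = 1/(-43/2 + (-64 - 87)) = 1/(-43/2 - 151) = 1/(-345/2) = -2/345 ≈ -0.0057971)
1/(t - 9515) = 1/(-2/345 - 9515) = 1/(-3282677/345) = -345/3282677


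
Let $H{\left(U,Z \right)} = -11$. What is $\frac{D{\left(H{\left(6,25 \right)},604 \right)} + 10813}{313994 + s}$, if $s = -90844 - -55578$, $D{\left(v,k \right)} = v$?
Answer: $\frac{5401}{139364} \approx 0.038755$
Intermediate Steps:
$s = -35266$ ($s = -90844 + 55578 = -35266$)
$\frac{D{\left(H{\left(6,25 \right)},604 \right)} + 10813}{313994 + s} = \frac{-11 + 10813}{313994 - 35266} = \frac{10802}{278728} = 10802 \cdot \frac{1}{278728} = \frac{5401}{139364}$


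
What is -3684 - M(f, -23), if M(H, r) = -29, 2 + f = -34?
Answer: -3655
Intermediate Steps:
f = -36 (f = -2 - 34 = -36)
-3684 - M(f, -23) = -3684 - 1*(-29) = -3684 + 29 = -3655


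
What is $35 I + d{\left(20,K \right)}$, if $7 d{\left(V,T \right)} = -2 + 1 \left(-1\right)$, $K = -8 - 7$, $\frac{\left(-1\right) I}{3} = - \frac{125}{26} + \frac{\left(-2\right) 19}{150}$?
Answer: $\frac{483191}{910} \approx 530.98$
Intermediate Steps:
$I = \frac{9869}{650}$ ($I = - 3 \left(- \frac{125}{26} + \frac{\left(-2\right) 19}{150}\right) = - 3 \left(\left(-125\right) \frac{1}{26} - \frac{19}{75}\right) = - 3 \left(- \frac{125}{26} - \frac{19}{75}\right) = \left(-3\right) \left(- \frac{9869}{1950}\right) = \frac{9869}{650} \approx 15.183$)
$K = -15$ ($K = -8 - 7 = -15$)
$d{\left(V,T \right)} = - \frac{3}{7}$ ($d{\left(V,T \right)} = \frac{-2 + 1 \left(-1\right)}{7} = \frac{-2 - 1}{7} = \frac{1}{7} \left(-3\right) = - \frac{3}{7}$)
$35 I + d{\left(20,K \right)} = 35 \cdot \frac{9869}{650} - \frac{3}{7} = \frac{69083}{130} - \frac{3}{7} = \frac{483191}{910}$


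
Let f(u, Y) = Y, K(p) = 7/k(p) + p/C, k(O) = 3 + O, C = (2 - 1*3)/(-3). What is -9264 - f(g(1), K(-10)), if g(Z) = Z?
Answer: -9233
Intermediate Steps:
C = 1/3 (C = (2 - 3)*(-1/3) = -1*(-1/3) = 1/3 ≈ 0.33333)
K(p) = 3*p + 7/(3 + p) (K(p) = 7/(3 + p) + p/(1/3) = 7/(3 + p) + p*3 = 7/(3 + p) + 3*p = 3*p + 7/(3 + p))
-9264 - f(g(1), K(-10)) = -9264 - (7 + 3*(-10)*(3 - 10))/(3 - 10) = -9264 - (7 + 3*(-10)*(-7))/(-7) = -9264 - (-1)*(7 + 210)/7 = -9264 - (-1)*217/7 = -9264 - 1*(-31) = -9264 + 31 = -9233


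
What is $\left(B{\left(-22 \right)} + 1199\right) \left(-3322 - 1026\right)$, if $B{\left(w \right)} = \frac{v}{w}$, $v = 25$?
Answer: $- \frac{57291422}{11} \approx -5.2083 \cdot 10^{6}$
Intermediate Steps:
$B{\left(w \right)} = \frac{25}{w}$
$\left(B{\left(-22 \right)} + 1199\right) \left(-3322 - 1026\right) = \left(\frac{25}{-22} + 1199\right) \left(-3322 - 1026\right) = \left(25 \left(- \frac{1}{22}\right) + 1199\right) \left(-4348\right) = \left(- \frac{25}{22} + 1199\right) \left(-4348\right) = \frac{26353}{22} \left(-4348\right) = - \frac{57291422}{11}$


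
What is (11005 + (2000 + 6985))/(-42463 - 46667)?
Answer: -1999/8913 ≈ -0.22428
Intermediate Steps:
(11005 + (2000 + 6985))/(-42463 - 46667) = (11005 + 8985)/(-89130) = 19990*(-1/89130) = -1999/8913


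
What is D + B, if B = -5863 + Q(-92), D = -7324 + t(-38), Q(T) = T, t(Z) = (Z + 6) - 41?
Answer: -13352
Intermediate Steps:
t(Z) = -35 + Z (t(Z) = (6 + Z) - 41 = -35 + Z)
D = -7397 (D = -7324 + (-35 - 38) = -7324 - 73 = -7397)
B = -5955 (B = -5863 - 92 = -5955)
D + B = -7397 - 5955 = -13352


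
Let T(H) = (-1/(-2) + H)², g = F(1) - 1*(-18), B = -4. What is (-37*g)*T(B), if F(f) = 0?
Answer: -16317/2 ≈ -8158.5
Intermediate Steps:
g = 18 (g = 0 - 1*(-18) = 0 + 18 = 18)
T(H) = (½ + H)² (T(H) = (-1*(-½) + H)² = (½ + H)²)
(-37*g)*T(B) = (-37*18)*((1 + 2*(-4))²/4) = -333*(1 - 8)²/2 = -333*(-7)²/2 = -333*49/2 = -666*49/4 = -16317/2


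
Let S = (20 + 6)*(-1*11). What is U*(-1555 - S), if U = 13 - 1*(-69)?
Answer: -104058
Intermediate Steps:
U = 82 (U = 13 + 69 = 82)
S = -286 (S = 26*(-11) = -286)
U*(-1555 - S) = 82*(-1555 - 1*(-286)) = 82*(-1555 + 286) = 82*(-1269) = -104058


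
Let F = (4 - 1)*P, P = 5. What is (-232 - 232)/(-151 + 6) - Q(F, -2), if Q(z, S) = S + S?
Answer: 36/5 ≈ 7.2000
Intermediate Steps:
F = 15 (F = (4 - 1)*5 = 3*5 = 15)
Q(z, S) = 2*S
(-232 - 232)/(-151 + 6) - Q(F, -2) = (-232 - 232)/(-151 + 6) - 2*(-2) = -464/(-145) - 1*(-4) = -464*(-1/145) + 4 = 16/5 + 4 = 36/5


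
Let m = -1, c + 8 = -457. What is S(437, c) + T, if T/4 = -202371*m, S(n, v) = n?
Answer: 809921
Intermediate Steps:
c = -465 (c = -8 - 457 = -465)
T = 809484 (T = 4*(-202371*(-1)) = 4*202371 = 809484)
S(437, c) + T = 437 + 809484 = 809921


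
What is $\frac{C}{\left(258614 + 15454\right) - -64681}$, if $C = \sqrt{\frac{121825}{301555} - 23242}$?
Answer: $\frac{i \sqrt{84539369951967}}{20430290939} \approx 0.00045004 i$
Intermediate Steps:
$C = \frac{i \sqrt{84539369951967}}{60311}$ ($C = \sqrt{121825 \cdot \frac{1}{301555} - 23242} = \sqrt{\frac{24365}{60311} - 23242} = \sqrt{- \frac{1401723897}{60311}} = \frac{i \sqrt{84539369951967}}{60311} \approx 152.45 i$)
$\frac{C}{\left(258614 + 15454\right) - -64681} = \frac{\frac{1}{60311} i \sqrt{84539369951967}}{\left(258614 + 15454\right) - -64681} = \frac{\frac{1}{60311} i \sqrt{84539369951967}}{274068 + \left(-56700 + 121381\right)} = \frac{\frac{1}{60311} i \sqrt{84539369951967}}{274068 + 64681} = \frac{\frac{1}{60311} i \sqrt{84539369951967}}{338749} = \frac{i \sqrt{84539369951967}}{60311} \cdot \frac{1}{338749} = \frac{i \sqrt{84539369951967}}{20430290939}$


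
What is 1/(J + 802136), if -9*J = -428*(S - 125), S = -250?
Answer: 3/2352908 ≈ 1.2750e-6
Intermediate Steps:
J = -53500/3 (J = -(-428)*(-250 - 125)/9 = -(-428)*(-375)/9 = -1/9*160500 = -53500/3 ≈ -17833.)
1/(J + 802136) = 1/(-53500/3 + 802136) = 1/(2352908/3) = 3/2352908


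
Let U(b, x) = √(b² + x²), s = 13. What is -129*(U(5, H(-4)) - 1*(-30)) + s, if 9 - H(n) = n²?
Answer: -3857 - 129*√74 ≈ -4966.7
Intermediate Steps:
H(n) = 9 - n²
-129*(U(5, H(-4)) - 1*(-30)) + s = -129*(√(5² + (9 - 1*(-4)²)²) - 1*(-30)) + 13 = -129*(√(25 + (9 - 1*16)²) + 30) + 13 = -129*(√(25 + (9 - 16)²) + 30) + 13 = -129*(√(25 + (-7)²) + 30) + 13 = -129*(√(25 + 49) + 30) + 13 = -129*(√74 + 30) + 13 = -129*(30 + √74) + 13 = (-3870 - 129*√74) + 13 = -3857 - 129*√74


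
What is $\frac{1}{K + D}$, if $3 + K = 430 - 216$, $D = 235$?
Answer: $\frac{1}{446} \approx 0.0022422$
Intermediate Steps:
$K = 211$ ($K = -3 + \left(430 - 216\right) = -3 + 214 = 211$)
$\frac{1}{K + D} = \frac{1}{211 + 235} = \frac{1}{446}$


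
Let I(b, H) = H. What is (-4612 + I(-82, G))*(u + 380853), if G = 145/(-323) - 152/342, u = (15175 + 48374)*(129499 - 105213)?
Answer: -2300105765111603/323 ≈ -7.1211e+12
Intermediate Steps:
u = 1543351014 (u = 63549*24286 = 1543351014)
G = -2597/2907 (G = 145*(-1/323) - 152*1/342 = -145/323 - 4/9 = -2597/2907 ≈ -0.89336)
(-4612 + I(-82, G))*(u + 380853) = (-4612 - 2597/2907)*(1543351014 + 380853) = -13409681/2907*1543731867 = -2300105765111603/323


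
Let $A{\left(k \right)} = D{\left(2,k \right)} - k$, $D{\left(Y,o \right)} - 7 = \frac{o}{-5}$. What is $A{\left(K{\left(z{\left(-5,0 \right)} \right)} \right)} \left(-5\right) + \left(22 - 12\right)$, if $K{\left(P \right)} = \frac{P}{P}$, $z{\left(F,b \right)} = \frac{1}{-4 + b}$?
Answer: $-19$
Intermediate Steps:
$D{\left(Y,o \right)} = 7 - \frac{o}{5}$ ($D{\left(Y,o \right)} = 7 + \frac{o}{-5} = 7 + o \left(- \frac{1}{5}\right) = 7 - \frac{o}{5}$)
$K{\left(P \right)} = 1$
$A{\left(k \right)} = 7 - \frac{6 k}{5}$ ($A{\left(k \right)} = \left(7 - \frac{k}{5}\right) - k = 7 - \frac{6 k}{5}$)
$A{\left(K{\left(z{\left(-5,0 \right)} \right)} \right)} \left(-5\right) + \left(22 - 12\right) = \left(7 - \frac{6}{5}\right) \left(-5\right) + \left(22 - 12\right) = \left(7 - \frac{6}{5}\right) \left(-5\right) + 10 = \frac{29}{5} \left(-5\right) + 10 = -29 + 10 = -19$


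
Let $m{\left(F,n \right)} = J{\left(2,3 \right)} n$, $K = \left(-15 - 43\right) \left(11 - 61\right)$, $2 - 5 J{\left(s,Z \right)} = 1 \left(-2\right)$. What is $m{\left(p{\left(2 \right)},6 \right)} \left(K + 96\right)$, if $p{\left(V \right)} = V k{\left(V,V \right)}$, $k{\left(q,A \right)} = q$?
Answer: $\frac{71904}{5} \approx 14381.0$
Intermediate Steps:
$J{\left(s,Z \right)} = \frac{4}{5}$ ($J{\left(s,Z \right)} = \frac{2}{5} - \frac{1 \left(-2\right)}{5} = \frac{2}{5} - - \frac{2}{5} = \frac{2}{5} + \frac{2}{5} = \frac{4}{5}$)
$K = 2900$ ($K = \left(-58\right) \left(-50\right) = 2900$)
$p{\left(V \right)} = V^{2}$ ($p{\left(V \right)} = V V = V^{2}$)
$m{\left(F,n \right)} = \frac{4 n}{5}$
$m{\left(p{\left(2 \right)},6 \right)} \left(K + 96\right) = \frac{4}{5} \cdot 6 \left(2900 + 96\right) = \frac{24}{5} \cdot 2996 = \frac{71904}{5}$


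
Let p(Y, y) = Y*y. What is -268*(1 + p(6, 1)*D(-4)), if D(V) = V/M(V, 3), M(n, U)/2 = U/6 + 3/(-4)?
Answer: -13132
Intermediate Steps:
M(n, U) = -3/2 + U/3 (M(n, U) = 2*(U/6 + 3/(-4)) = 2*(U*(⅙) + 3*(-¼)) = 2*(U/6 - ¾) = 2*(-¾ + U/6) = -3/2 + U/3)
D(V) = -2*V (D(V) = V/(-3/2 + (⅓)*3) = V/(-3/2 + 1) = V/(-½) = V*(-2) = -2*V)
-268*(1 + p(6, 1)*D(-4)) = -268*(1 + (6*1)*(-2*(-4))) = -268*(1 + 6*8) = -268*(1 + 48) = -268*49 = -13132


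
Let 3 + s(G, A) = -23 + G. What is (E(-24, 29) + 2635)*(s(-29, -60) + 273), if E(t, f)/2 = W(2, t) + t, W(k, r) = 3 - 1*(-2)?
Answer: 566146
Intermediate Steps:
W(k, r) = 5 (W(k, r) = 3 + 2 = 5)
s(G, A) = -26 + G (s(G, A) = -3 + (-23 + G) = -26 + G)
E(t, f) = 10 + 2*t (E(t, f) = 2*(5 + t) = 10 + 2*t)
(E(-24, 29) + 2635)*(s(-29, -60) + 273) = ((10 + 2*(-24)) + 2635)*((-26 - 29) + 273) = ((10 - 48) + 2635)*(-55 + 273) = (-38 + 2635)*218 = 2597*218 = 566146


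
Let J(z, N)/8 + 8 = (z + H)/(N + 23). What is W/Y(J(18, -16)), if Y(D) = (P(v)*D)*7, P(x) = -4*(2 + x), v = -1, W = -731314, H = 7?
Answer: -365657/496 ≈ -737.21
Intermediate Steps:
P(x) = -8 - 4*x
J(z, N) = -64 + 8*(7 + z)/(23 + N) (J(z, N) = -64 + 8*((z + 7)/(N + 23)) = -64 + 8*((7 + z)/(23 + N)) = -64 + 8*(7 + z)/(23 + N))
Y(D) = -28*D (Y(D) = ((-8 - 4*(-1))*D)*7 = ((-8 + 4)*D)*7 = -4*D*7 = -28*D)
W/Y(J(18, -16)) = -731314*(-(23 - 16)/(224*(-177 + 18 - 8*(-16)))) = -731314*(-1/(32*(-177 + 18 + 128))) = -731314/((-224*(-31)/7)) = -731314/((-28*(-248/7))) = -731314/992 = -731314*1/992 = -365657/496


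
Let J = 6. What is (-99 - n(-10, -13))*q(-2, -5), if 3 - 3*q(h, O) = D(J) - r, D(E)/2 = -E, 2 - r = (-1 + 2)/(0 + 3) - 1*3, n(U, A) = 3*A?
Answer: -1180/3 ≈ -393.33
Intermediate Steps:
r = 14/3 (r = 2 - ((-1 + 2)/(0 + 3) - 1*3) = 2 - (1/3 - 3) = 2 - (1*(⅓) - 3) = 2 - (⅓ - 3) = 2 - 1*(-8/3) = 2 + 8/3 = 14/3 ≈ 4.6667)
D(E) = -2*E (D(E) = 2*(-E) = -2*E)
q(h, O) = 59/9 (q(h, O) = 1 - (-2*6 - 1*14/3)/3 = 1 - (-12 - 14/3)/3 = 1 - ⅓*(-50/3) = 1 + 50/9 = 59/9)
(-99 - n(-10, -13))*q(-2, -5) = (-99 - 3*(-13))*(59/9) = (-99 - 1*(-39))*(59/9) = (-99 + 39)*(59/9) = -60*59/9 = -1180/3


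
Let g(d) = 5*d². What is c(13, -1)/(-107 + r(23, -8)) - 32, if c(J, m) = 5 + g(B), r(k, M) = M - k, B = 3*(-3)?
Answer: -2413/69 ≈ -34.971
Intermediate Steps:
B = -9
c(J, m) = 410 (c(J, m) = 5 + 5*(-9)² = 5 + 5*81 = 5 + 405 = 410)
c(13, -1)/(-107 + r(23, -8)) - 32 = 410/(-107 + (-8 - 1*23)) - 32 = 410/(-107 + (-8 - 23)) - 32 = 410/(-107 - 31) - 32 = 410/(-138) - 32 = -1/138*410 - 32 = -205/69 - 32 = -2413/69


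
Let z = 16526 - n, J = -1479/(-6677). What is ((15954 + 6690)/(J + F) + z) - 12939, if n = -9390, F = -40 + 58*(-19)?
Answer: 98780976947/7623655 ≈ 12957.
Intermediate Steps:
J = 1479/6677 (J = -1479*(-1/6677) = 1479/6677 ≈ 0.22151)
F = -1142 (F = -40 - 1102 = -1142)
z = 25916 (z = 16526 - 1*(-9390) = 16526 + 9390 = 25916)
((15954 + 6690)/(J + F) + z) - 12939 = ((15954 + 6690)/(1479/6677 - 1142) + 25916) - 12939 = (22644/(-7623655/6677) + 25916) - 12939 = (22644*(-6677/7623655) + 25916) - 12939 = (-151193988/7623655 + 25916) - 12939 = 197423448992/7623655 - 12939 = 98780976947/7623655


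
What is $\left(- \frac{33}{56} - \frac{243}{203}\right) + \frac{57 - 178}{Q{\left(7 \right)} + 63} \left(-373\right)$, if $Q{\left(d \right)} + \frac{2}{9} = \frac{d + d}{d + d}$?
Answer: $\frac{6714273}{9512} \approx 705.87$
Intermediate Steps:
$Q{\left(d \right)} = \frac{7}{9}$ ($Q{\left(d \right)} = - \frac{2}{9} + \frac{d + d}{d + d} = - \frac{2}{9} + \frac{2 d}{2 d} = - \frac{2}{9} + 2 d \frac{1}{2 d} = - \frac{2}{9} + 1 = \frac{7}{9}$)
$\left(- \frac{33}{56} - \frac{243}{203}\right) + \frac{57 - 178}{Q{\left(7 \right)} + 63} \left(-373\right) = \left(- \frac{33}{56} - \frac{243}{203}\right) + \frac{57 - 178}{\frac{7}{9} + 63} \left(-373\right) = \left(\left(-33\right) \frac{1}{56} - \frac{243}{203}\right) + - \frac{121}{\frac{574}{9}} \left(-373\right) = \left(- \frac{33}{56} - \frac{243}{203}\right) + \left(-121\right) \frac{9}{574} \left(-373\right) = - \frac{2901}{1624} - - \frac{406197}{574} = - \frac{2901}{1624} + \frac{406197}{574} = \frac{6714273}{9512}$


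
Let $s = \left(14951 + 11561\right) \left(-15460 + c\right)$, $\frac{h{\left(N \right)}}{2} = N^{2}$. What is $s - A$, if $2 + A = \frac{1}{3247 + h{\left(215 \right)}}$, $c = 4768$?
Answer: $- \frac{27126874702495}{95697} \approx -2.8347 \cdot 10^{8}$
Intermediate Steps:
$h{\left(N \right)} = 2 N^{2}$
$s = -283466304$ ($s = \left(14951 + 11561\right) \left(-15460 + 4768\right) = 26512 \left(-10692\right) = -283466304$)
$A = - \frac{191393}{95697}$ ($A = -2 + \frac{1}{3247 + 2 \cdot 215^{2}} = -2 + \frac{1}{3247 + 2 \cdot 46225} = -2 + \frac{1}{3247 + 92450} = -2 + \frac{1}{95697} = - \frac{191393}{95697} \approx -2.0$)
$s - A = -283466304 - - \frac{191393}{95697} = -283466304 + \frac{191393}{95697} = - \frac{27126874702495}{95697}$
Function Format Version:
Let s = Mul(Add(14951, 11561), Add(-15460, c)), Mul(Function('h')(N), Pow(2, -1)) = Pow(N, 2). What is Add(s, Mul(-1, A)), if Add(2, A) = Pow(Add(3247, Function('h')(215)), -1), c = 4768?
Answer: Rational(-27126874702495, 95697) ≈ -2.8347e+8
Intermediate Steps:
Function('h')(N) = Mul(2, Pow(N, 2))
s = -283466304 (s = Mul(Add(14951, 11561), Add(-15460, 4768)) = Mul(26512, -10692) = -283466304)
A = Rational(-191393, 95697) (A = Add(-2, Pow(Add(3247, Mul(2, Pow(215, 2))), -1)) = Add(-2, Pow(Add(3247, Mul(2, 46225)), -1)) = Add(-2, Pow(Add(3247, 92450), -1)) = Add(-2, Pow(95697, -1)) = Add(-2, Rational(1, 95697)) = Rational(-191393, 95697) ≈ -2.0000)
Add(s, Mul(-1, A)) = Add(-283466304, Mul(-1, Rational(-191393, 95697))) = Add(-283466304, Rational(191393, 95697)) = Rational(-27126874702495, 95697)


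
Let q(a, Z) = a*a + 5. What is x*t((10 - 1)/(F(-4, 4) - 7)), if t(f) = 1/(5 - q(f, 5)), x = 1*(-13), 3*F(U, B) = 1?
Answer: 5200/729 ≈ 7.1331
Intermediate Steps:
q(a, Z) = 5 + a**2 (q(a, Z) = a**2 + 5 = 5 + a**2)
F(U, B) = 1/3 (F(U, B) = (1/3)*1 = 1/3)
x = -13
t(f) = -1/f**2 (t(f) = 1/(5 - (5 + f**2)) = 1/(5 + (-5 - f**2)) = 1/(-f**2) = -1/f**2)
x*t((10 - 1)/(F(-4, 4) - 7)) = -(-13)/((10 - 1)/(1/3 - 7))**2 = -(-13)/(9/(-20/3))**2 = -(-13)/(9*(-3/20))**2 = -(-13)/(-27/20)**2 = -(-13)*400/729 = -13*(-400/729) = 5200/729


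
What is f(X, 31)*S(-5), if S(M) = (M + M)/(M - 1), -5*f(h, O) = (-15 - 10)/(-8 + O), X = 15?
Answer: 25/69 ≈ 0.36232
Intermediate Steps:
f(h, O) = 5/(-8 + O) (f(h, O) = -(-15 - 10)/(5*(-8 + O)) = -(-5)/(-8 + O) = 5/(-8 + O))
S(M) = 2*M/(-1 + M) (S(M) = (2*M)/(-1 + M) = 2*M/(-1 + M))
f(X, 31)*S(-5) = (5/(-8 + 31))*(2*(-5)/(-1 - 5)) = (5/23)*(2*(-5)/(-6)) = (5*(1/23))*(2*(-5)*(-⅙)) = (5/23)*(5/3) = 25/69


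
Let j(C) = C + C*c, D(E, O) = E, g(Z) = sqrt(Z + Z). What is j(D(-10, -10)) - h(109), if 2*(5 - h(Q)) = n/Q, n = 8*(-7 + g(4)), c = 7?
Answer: -9293/109 + 8*sqrt(2)/109 ≈ -85.153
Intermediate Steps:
g(Z) = sqrt(2)*sqrt(Z) (g(Z) = sqrt(2*Z) = sqrt(2)*sqrt(Z))
j(C) = 8*C (j(C) = C + C*7 = C + 7*C = 8*C)
n = -56 + 16*sqrt(2) (n = 8*(-7 + sqrt(2)*sqrt(4)) = 8*(-7 + sqrt(2)*2) = 8*(-7 + 2*sqrt(2)) = -56 + 16*sqrt(2) ≈ -33.373)
h(Q) = 5 - (-56 + 16*sqrt(2))/(2*Q)
j(D(-10, -10)) - h(109) = 8*(-10) - (28 - 8*sqrt(2) + 5*109)/109 = -80 - (28 - 8*sqrt(2) + 545)/109 = -80 - (573 - 8*sqrt(2))/109 = -80 - (573/109 - 8*sqrt(2)/109) = -80 + (-573/109 + 8*sqrt(2)/109) = -9293/109 + 8*sqrt(2)/109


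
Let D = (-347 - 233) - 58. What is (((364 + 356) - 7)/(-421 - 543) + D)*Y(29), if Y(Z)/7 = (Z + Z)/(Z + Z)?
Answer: -4310215/964 ≈ -4471.2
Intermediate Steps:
D = -638 (D = -580 - 58 = -638)
Y(Z) = 7 (Y(Z) = 7*((Z + Z)/(Z + Z)) = 7*((2*Z)/((2*Z))) = 7*((2*Z)*(1/(2*Z))) = 7*1 = 7)
(((364 + 356) - 7)/(-421 - 543) + D)*Y(29) = (((364 + 356) - 7)/(-421 - 543) - 638)*7 = ((720 - 7)/(-964) - 638)*7 = (713*(-1/964) - 638)*7 = (-713/964 - 638)*7 = -615745/964*7 = -4310215/964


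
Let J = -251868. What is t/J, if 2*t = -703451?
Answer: 703451/503736 ≈ 1.3965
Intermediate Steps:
t = -703451/2 (t = (½)*(-703451) = -703451/2 ≈ -3.5173e+5)
t/J = -703451/2/(-251868) = -703451/2*(-1/251868) = 703451/503736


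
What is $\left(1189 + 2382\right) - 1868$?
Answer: $1703$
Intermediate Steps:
$\left(1189 + 2382\right) - 1868 = 3571 - 1868 = 1703$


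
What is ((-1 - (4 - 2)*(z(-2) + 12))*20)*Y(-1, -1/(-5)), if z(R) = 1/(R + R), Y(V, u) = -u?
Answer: 98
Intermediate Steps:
z(R) = 1/(2*R)
((-1 - (4 - 2)*(z(-2) + 12))*20)*Y(-1, -1/(-5)) = ((-1 - (4 - 2)*((½)/(-2) + 12))*20)*(-(-1)/(-5)) = ((-1 - 2*((½)*(-½) + 12))*20)*(-(-1)*(-1)/5) = ((-1 - 2*(-¼ + 12))*20)*(-1*⅕) = ((-1 - 2*47/4)*20)*(-⅕) = ((-1 - 1*47/2)*20)*(-⅕) = ((-1 - 47/2)*20)*(-⅕) = -49/2*20*(-⅕) = -490*(-⅕) = 98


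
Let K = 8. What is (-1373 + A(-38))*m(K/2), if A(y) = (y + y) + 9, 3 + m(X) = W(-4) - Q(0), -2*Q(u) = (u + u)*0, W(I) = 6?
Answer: -4320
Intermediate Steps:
Q(u) = 0 (Q(u) = -(u + u)*0/2 = -2*u*0/2 = -½*0 = 0)
m(X) = 3 (m(X) = -3 + (6 - 1*0) = -3 + (6 + 0) = -3 + 6 = 3)
A(y) = 9 + 2*y (A(y) = 2*y + 9 = 9 + 2*y)
(-1373 + A(-38))*m(K/2) = (-1373 + (9 + 2*(-38)))*3 = (-1373 + (9 - 76))*3 = (-1373 - 67)*3 = -1440*3 = -4320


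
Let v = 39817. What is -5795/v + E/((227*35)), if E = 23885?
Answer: 180997554/63269213 ≈ 2.8608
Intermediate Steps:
-5795/v + E/((227*35)) = -5795/39817 + 23885/((227*35)) = -5795*1/39817 + 23885/7945 = -5795/39817 + 23885*(1/7945) = -5795/39817 + 4777/1589 = 180997554/63269213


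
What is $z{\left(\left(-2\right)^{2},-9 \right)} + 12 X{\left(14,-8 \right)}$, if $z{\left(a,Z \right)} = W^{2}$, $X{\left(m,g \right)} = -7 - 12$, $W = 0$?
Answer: $-228$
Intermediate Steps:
$X{\left(m,g \right)} = -19$ ($X{\left(m,g \right)} = -7 - 12 = -19$)
$z{\left(a,Z \right)} = 0$ ($z{\left(a,Z \right)} = 0^{2} = 0$)
$z{\left(\left(-2\right)^{2},-9 \right)} + 12 X{\left(14,-8 \right)} = 0 + 12 \left(-19\right) = 0 - 228 = -228$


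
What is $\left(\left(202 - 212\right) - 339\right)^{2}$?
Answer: $121801$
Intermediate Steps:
$\left(\left(202 - 212\right) - 339\right)^{2} = \left(-10 - 339\right)^{2} = \left(-349\right)^{2} = 121801$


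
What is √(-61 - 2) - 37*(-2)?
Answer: 74 + 3*I*√7 ≈ 74.0 + 7.9373*I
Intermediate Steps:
√(-61 - 2) - 37*(-2) = √(-63) + 74 = 3*I*√7 + 74 = 74 + 3*I*√7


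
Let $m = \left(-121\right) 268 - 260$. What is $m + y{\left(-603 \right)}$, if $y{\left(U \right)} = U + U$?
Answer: $-33894$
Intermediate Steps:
$y{\left(U \right)} = 2 U$
$m = -32688$ ($m = -32428 - 260 = -32688$)
$m + y{\left(-603 \right)} = -32688 + 2 \left(-603\right) = -32688 - 1206 = -33894$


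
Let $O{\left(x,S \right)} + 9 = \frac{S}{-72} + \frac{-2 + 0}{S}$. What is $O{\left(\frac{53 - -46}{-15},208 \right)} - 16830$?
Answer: $- \frac{15764017}{936} \approx -16842.0$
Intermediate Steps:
$O{\left(x,S \right)} = -9 - \frac{2}{S} - \frac{S}{72}$ ($O{\left(x,S \right)} = -9 + \left(\frac{S}{-72} + \frac{-2 + 0}{S}\right) = -9 + \left(S \left(- \frac{1}{72}\right) - \frac{2}{S}\right) = -9 - \left(\frac{2}{S} + \frac{S}{72}\right) = -9 - \frac{2}{S} - \frac{S}{72}$)
$O{\left(\frac{53 - -46}{-15},208 \right)} - 16830 = \left(-9 - \frac{2}{208} - \frac{26}{9}\right) - 16830 = \left(-9 - \frac{1}{104} - \frac{26}{9}\right) - 16830 = - \frac{11137}{936} - 16830 = - \frac{15764017}{936}$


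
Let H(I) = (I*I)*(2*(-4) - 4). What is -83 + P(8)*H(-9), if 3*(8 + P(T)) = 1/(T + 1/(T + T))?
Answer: 329071/43 ≈ 7652.8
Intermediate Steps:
H(I) = -12*I² (H(I) = I²*(-8 - 4) = I²*(-12) = -12*I²)
P(T) = -8 + 1/(3*(T + 1/(2*T))) (P(T) = -8 + 1/(3*(T + 1/(T + T))) = -8 + 1/(3*(T + 1/(2*T))))
-83 + P(8)*H(-9) = -83 + (2*(-12 + 8 - 24*8²)/(3*(1 + 2*8²)))*(-12*(-9)²) = -83 + (2*(-12 + 8 - 24*64)/(3*(1 + 2*64)))*(-12*81) = -83 + (2*(-12 + 8 - 1536)/(3*(1 + 128)))*(-972) = -83 + ((⅔)*(-1540)/129)*(-972) = -83 + ((⅔)*(1/129)*(-1540))*(-972) = -83 - 3080/387*(-972) = -83 + 332640/43 = 329071/43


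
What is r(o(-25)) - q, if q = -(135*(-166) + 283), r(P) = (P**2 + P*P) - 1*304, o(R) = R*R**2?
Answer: 488258819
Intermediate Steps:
o(R) = R**3
r(P) = -304 + 2*P**2 (r(P) = (P**2 + P**2) - 304 = 2*P**2 - 304 = -304 + 2*P**2)
q = 22127 (q = -(-22410 + 283) = -1*(-22127) = 22127)
r(o(-25)) - q = (-304 + 2*((-25)**3)**2) - 1*22127 = (-304 + 2*(-15625)**2) - 22127 = (-304 + 2*244140625) - 22127 = (-304 + 488281250) - 22127 = 488280946 - 22127 = 488258819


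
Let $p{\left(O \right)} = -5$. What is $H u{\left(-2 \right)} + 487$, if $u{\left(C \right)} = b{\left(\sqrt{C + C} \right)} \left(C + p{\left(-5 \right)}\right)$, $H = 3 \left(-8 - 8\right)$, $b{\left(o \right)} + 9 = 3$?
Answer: $-1529$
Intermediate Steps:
$b{\left(o \right)} = -6$ ($b{\left(o \right)} = -9 + 3 = -6$)
$H = -48$ ($H = 3 \left(-16\right) = -48$)
$u{\left(C \right)} = 30 - 6 C$ ($u{\left(C \right)} = - 6 \left(C - 5\right) = - 6 \left(-5 + C\right) = 30 - 6 C$)
$H u{\left(-2 \right)} + 487 = - 48 \left(30 - -12\right) + 487 = - 48 \left(30 + 12\right) + 487 = \left(-48\right) 42 + 487 = -2016 + 487 = -1529$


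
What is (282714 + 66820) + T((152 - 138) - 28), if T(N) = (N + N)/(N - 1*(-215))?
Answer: 70256306/201 ≈ 3.4953e+5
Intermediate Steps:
T(N) = 2*N/(215 + N) (T(N) = (2*N)/(N + 215) = (2*N)/(215 + N) = 2*N/(215 + N))
(282714 + 66820) + T((152 - 138) - 28) = (282714 + 66820) + 2*((152 - 138) - 28)/(215 + ((152 - 138) - 28)) = 349534 + 2*(14 - 28)/(215 + (14 - 28)) = 349534 + 2*(-14)/(215 - 14) = 349534 + 2*(-14)/201 = 349534 + 2*(-14)*(1/201) = 349534 - 28/201 = 70256306/201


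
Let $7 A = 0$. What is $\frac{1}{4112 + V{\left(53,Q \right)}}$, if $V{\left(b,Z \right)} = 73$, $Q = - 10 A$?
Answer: $\frac{1}{4185} \approx 0.00023895$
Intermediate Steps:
$A = 0$ ($A = \frac{1}{7} \cdot 0 = 0$)
$Q = 0$ ($Q = \left(-10\right) 0 = 0$)
$\frac{1}{4112 + V{\left(53,Q \right)}} = \frac{1}{4112 + 73} = \frac{1}{4185}$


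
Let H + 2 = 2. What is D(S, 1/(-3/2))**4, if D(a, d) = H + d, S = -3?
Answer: 16/81 ≈ 0.19753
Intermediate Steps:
H = 0 (H = -2 + 2 = 0)
D(a, d) = d (D(a, d) = 0 + d = d)
D(S, 1/(-3/2))**4 = (1/(-3/2))**4 = (1*(-2/3))**4 = (-2/3)**4 = 16/81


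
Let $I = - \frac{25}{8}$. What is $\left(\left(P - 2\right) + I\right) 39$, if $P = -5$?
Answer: $- \frac{3159}{8} \approx -394.88$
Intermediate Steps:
$I = - \frac{25}{8}$ ($I = \left(-25\right) \frac{1}{8} = - \frac{25}{8} \approx -3.125$)
$\left(\left(P - 2\right) + I\right) 39 = \left(\left(-5 - 2\right) - \frac{25}{8}\right) 39 = \left(-7 - \frac{25}{8}\right) 39 = \left(- \frac{81}{8}\right) 39 = - \frac{3159}{8}$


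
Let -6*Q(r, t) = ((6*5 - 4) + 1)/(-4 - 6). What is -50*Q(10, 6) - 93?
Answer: -231/2 ≈ -115.50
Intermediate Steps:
Q(r, t) = 9/20 (Q(r, t) = -((6*5 - 4) + 1)/(6*(-4 - 6)) = -((30 - 4) + 1)/(6*(-10)) = -(26 + 1)*(-1)/(6*10) = -9*(-1)/(2*10) = -1/6*(-27/10) = 9/20)
-50*Q(10, 6) - 93 = -50*9/20 - 93 = -45/2 - 93 = -231/2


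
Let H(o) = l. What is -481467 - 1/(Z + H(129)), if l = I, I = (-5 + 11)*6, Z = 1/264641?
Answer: -4586973446600/9527077 ≈ -4.8147e+5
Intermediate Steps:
Z = 1/264641 ≈ 3.7787e-6
I = 36 (I = 6*6 = 36)
l = 36
H(o) = 36
-481467 - 1/(Z + H(129)) = -481467 - 1/(1/264641 + 36) = -481467 - 1/9527077/264641 = -481467 - 1*264641/9527077 = -481467 - 264641/9527077 = -4586973446600/9527077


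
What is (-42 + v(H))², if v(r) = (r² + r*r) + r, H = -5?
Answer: 9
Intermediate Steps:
v(r) = r + 2*r² (v(r) = (r² + r²) + r = 2*r² + r = r + 2*r²)
(-42 + v(H))² = (-42 - 5*(1 + 2*(-5)))² = (-42 - 5*(1 - 10))² = (-42 - 5*(-9))² = (-42 + 45)² = 3² = 9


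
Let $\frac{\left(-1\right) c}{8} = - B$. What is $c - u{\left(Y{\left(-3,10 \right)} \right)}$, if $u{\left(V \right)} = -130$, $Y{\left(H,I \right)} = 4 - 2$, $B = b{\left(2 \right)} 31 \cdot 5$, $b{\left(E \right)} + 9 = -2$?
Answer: $-13510$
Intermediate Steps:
$b{\left(E \right)} = -11$ ($b{\left(E \right)} = -9 - 2 = -11$)
$B = -1705$ ($B = \left(-11\right) 31 \cdot 5 = \left(-341\right) 5 = -1705$)
$Y{\left(H,I \right)} = 2$
$c = -13640$ ($c = - 8 \left(\left(-1\right) \left(-1705\right)\right) = \left(-8\right) 1705 = -13640$)
$c - u{\left(Y{\left(-3,10 \right)} \right)} = -13640 - -130 = -13640 + 130 = -13510$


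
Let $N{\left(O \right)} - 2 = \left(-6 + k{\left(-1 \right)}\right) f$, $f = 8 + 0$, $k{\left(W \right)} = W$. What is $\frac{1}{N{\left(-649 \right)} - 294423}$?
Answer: $- \frac{1}{294477} \approx -3.3958 \cdot 10^{-6}$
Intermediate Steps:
$f = 8$
$N{\left(O \right)} = -54$ ($N{\left(O \right)} = 2 + \left(-6 - 1\right) 8 = 2 - 56 = -54$)
$\frac{1}{N{\left(-649 \right)} - 294423} = \frac{1}{-54 - 294423} = \frac{1}{-294477} = - \frac{1}{294477}$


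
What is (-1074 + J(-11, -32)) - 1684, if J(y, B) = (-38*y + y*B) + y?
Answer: -1999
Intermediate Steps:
J(y, B) = -37*y + B*y (J(y, B) = (-38*y + B*y) + y = -37*y + B*y)
(-1074 + J(-11, -32)) - 1684 = (-1074 - 11*(-37 - 32)) - 1684 = (-1074 - 11*(-69)) - 1684 = (-1074 + 759) - 1684 = -315 - 1684 = -1999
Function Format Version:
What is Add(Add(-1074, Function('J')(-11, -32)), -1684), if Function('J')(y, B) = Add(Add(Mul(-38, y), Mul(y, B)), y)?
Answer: -1999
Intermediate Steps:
Function('J')(y, B) = Add(Mul(-37, y), Mul(B, y)) (Function('J')(y, B) = Add(Add(Mul(-38, y), Mul(B, y)), y) = Add(Mul(-37, y), Mul(B, y)))
Add(Add(-1074, Function('J')(-11, -32)), -1684) = Add(Add(-1074, Mul(-11, Add(-37, -32))), -1684) = Add(Add(-1074, Mul(-11, -69)), -1684) = Add(Add(-1074, 759), -1684) = Add(-315, -1684) = -1999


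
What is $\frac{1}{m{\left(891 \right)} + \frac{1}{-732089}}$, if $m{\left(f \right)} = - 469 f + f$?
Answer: $- \frac{732089}{305272327933} \approx -2.3982 \cdot 10^{-6}$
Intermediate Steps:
$m{\left(f \right)} = - 468 f$
$\frac{1}{m{\left(891 \right)} + \frac{1}{-732089}} = \frac{1}{\left(-468\right) 891 + \frac{1}{-732089}} = \frac{1}{-416988 - \frac{1}{732089}} = \frac{1}{- \frac{305272327933}{732089}} = - \frac{732089}{305272327933}$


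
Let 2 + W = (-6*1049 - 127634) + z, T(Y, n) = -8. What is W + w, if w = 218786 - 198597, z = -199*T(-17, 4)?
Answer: -112149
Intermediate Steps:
z = 1592 (z = -199*(-8) = 1592)
w = 20189
W = -132338 (W = -2 + ((-6*1049 - 127634) + 1592) = -2 + ((-6294 - 127634) + 1592) = -2 + (-133928 + 1592) = -2 - 132336 = -132338)
W + w = -132338 + 20189 = -112149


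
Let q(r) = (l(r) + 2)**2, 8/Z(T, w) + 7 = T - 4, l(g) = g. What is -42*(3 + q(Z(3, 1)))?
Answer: -168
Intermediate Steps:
Z(T, w) = 8/(-11 + T) (Z(T, w) = 8/(-7 + (T - 4)) = 8/(-7 + (-4 + T)) = 8/(-11 + T))
q(r) = (2 + r)**2 (q(r) = (r + 2)**2 = (2 + r)**2)
-42*(3 + q(Z(3, 1))) = -42*(3 + (2 + 8/(-11 + 3))**2) = -42*(3 + (2 + 8/(-8))**2) = -42*(3 + (2 + 8*(-1/8))**2) = -42*(3 + (2 - 1)**2) = -42*(3 + 1**2) = -42*(3 + 1) = -42*4 = -168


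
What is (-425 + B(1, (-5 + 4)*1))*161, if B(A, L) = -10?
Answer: -70035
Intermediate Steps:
(-425 + B(1, (-5 + 4)*1))*161 = (-425 - 10)*161 = -435*161 = -70035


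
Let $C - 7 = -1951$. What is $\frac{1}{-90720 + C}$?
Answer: $- \frac{1}{92664} \approx -1.0792 \cdot 10^{-5}$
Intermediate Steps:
$C = -1944$ ($C = 7 - 1951 = -1944$)
$\frac{1}{-90720 + C} = \frac{1}{-90720 - 1944} = \frac{1}{-92664} = - \frac{1}{92664}$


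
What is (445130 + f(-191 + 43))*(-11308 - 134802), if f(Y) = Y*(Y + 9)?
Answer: -68043719220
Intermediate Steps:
f(Y) = Y*(9 + Y)
(445130 + f(-191 + 43))*(-11308 - 134802) = (445130 + (-191 + 43)*(9 + (-191 + 43)))*(-11308 - 134802) = (445130 - 148*(9 - 148))*(-146110) = (445130 - 148*(-139))*(-146110) = (445130 + 20572)*(-146110) = 465702*(-146110) = -68043719220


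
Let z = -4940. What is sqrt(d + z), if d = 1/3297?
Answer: I*sqrt(53698829163)/3297 ≈ 70.285*I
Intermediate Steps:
d = 1/3297 ≈ 0.00030331
sqrt(d + z) = sqrt(1/3297 - 4940) = sqrt(-16287179/3297) = I*sqrt(53698829163)/3297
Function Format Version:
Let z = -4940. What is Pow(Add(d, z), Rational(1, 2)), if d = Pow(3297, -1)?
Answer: Mul(Rational(1, 3297), I, Pow(53698829163, Rational(1, 2))) ≈ Mul(70.285, I)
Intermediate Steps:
d = Rational(1, 3297) ≈ 0.00030331
Pow(Add(d, z), Rational(1, 2)) = Pow(Add(Rational(1, 3297), -4940), Rational(1, 2)) = Pow(Rational(-16287179, 3297), Rational(1, 2)) = Mul(Rational(1, 3297), I, Pow(53698829163, Rational(1, 2)))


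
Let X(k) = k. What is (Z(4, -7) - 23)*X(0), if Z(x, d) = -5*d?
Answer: 0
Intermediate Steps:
(Z(4, -7) - 23)*X(0) = (-5*(-7) - 23)*0 = (35 - 23)*0 = 12*0 = 0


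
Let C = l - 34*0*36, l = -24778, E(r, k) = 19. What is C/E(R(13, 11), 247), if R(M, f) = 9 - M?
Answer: -24778/19 ≈ -1304.1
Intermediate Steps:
C = -24778 (C = -24778 - 34*0*36 = -24778 - 0*36 = -24778 - 1*0 = -24778 + 0 = -24778)
C/E(R(13, 11), 247) = -24778/19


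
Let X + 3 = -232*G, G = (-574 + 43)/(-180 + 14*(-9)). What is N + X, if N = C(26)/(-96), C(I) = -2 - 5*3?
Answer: -661631/1632 ≈ -405.41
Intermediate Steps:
C(I) = -17 (C(I) = -2 - 15 = -17)
G = 59/34 (G = -531/(-180 - 126) = -531/(-306) = -531*(-1/306) = 59/34 ≈ 1.7353)
N = 17/96 (N = -17/(-96) = -1/96*(-17) = 17/96 ≈ 0.17708)
X = -6895/17 (X = -3 - 232*59/34 = -3 - 6844/17 = -6895/17 ≈ -405.59)
N + X = 17/96 - 6895/17 = -661631/1632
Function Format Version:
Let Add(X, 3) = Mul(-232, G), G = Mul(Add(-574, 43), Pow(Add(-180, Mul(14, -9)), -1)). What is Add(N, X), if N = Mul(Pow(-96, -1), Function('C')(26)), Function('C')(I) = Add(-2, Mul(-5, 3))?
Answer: Rational(-661631, 1632) ≈ -405.41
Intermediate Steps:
Function('C')(I) = -17 (Function('C')(I) = Add(-2, -15) = -17)
G = Rational(59, 34) (G = Mul(-531, Pow(Add(-180, -126), -1)) = Mul(-531, Pow(-306, -1)) = Mul(-531, Rational(-1, 306)) = Rational(59, 34) ≈ 1.7353)
N = Rational(17, 96) (N = Mul(Pow(-96, -1), -17) = Mul(Rational(-1, 96), -17) = Rational(17, 96) ≈ 0.17708)
X = Rational(-6895, 17) (X = Add(-3, Mul(-232, Rational(59, 34))) = Add(-3, Rational(-6844, 17)) = Rational(-6895, 17) ≈ -405.59)
Add(N, X) = Add(Rational(17, 96), Rational(-6895, 17)) = Rational(-661631, 1632)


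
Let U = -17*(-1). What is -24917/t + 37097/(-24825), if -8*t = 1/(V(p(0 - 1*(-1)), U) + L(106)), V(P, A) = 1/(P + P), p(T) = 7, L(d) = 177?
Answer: 6133685570221/173775 ≈ 3.5297e+7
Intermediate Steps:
U = 17
V(P, A) = 1/(2*P)
t = -7/9916 (t = -1/(8*((½)/7 + 177)) = -1/(8*((½)*(⅐) + 177)) = -1/(8*(1/14 + 177)) = -1/(8*2479/14) = -⅛*14/2479 = -7/9916 ≈ -0.00070593)
-24917/t + 37097/(-24825) = -24917/(-7/9916) + 37097/(-24825) = -24917*(-9916/7) + 37097*(-1/24825) = 247076972/7 - 37097/24825 = 6133685570221/173775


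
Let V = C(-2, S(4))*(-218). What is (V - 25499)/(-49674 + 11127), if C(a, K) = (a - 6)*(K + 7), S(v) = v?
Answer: 2105/12849 ≈ 0.16383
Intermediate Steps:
C(a, K) = (-6 + a)*(7 + K)
V = 19184 (V = (-42 - 6*4 + 7*(-2) + 4*(-2))*(-218) = (-42 - 24 - 14 - 8)*(-218) = -88*(-218) = 19184)
(V - 25499)/(-49674 + 11127) = (19184 - 25499)/(-49674 + 11127) = -6315/(-38547) = -6315*(-1/38547) = 2105/12849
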